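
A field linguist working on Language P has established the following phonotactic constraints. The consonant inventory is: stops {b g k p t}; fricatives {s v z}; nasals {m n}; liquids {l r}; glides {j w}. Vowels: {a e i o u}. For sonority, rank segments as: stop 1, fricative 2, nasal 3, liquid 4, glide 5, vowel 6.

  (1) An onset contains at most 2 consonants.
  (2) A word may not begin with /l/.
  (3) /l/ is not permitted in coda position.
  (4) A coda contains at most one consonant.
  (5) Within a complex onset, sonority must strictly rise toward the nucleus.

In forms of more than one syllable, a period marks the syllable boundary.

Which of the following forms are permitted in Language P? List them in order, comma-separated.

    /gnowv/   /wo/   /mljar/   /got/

/gnowv/ — violates constraint 4: syllable 1 coda /wv/ has 2 consonants (> 1) → not permitted
/wo/ — σ1 onset /w/, coda /∅/ ok → permitted
/mljar/ — violates constraint 1: syllable 1 onset /mlj/ has 3 consonants (> 2) → not permitted
/got/ — σ1 onset /g/, coda /t/ ok → permitted

/wo/, /got/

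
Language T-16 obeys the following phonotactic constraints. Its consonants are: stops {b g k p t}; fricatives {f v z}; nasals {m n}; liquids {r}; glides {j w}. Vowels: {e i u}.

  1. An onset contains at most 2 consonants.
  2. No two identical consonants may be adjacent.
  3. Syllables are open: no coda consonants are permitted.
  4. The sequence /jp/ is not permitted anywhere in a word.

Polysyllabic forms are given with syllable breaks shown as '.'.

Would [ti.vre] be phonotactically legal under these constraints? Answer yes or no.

[ti.vre] — σ1 onset /t/, coda /∅/ ok; σ2 onset /vr/ (2C), coda /∅/ ok → phonotactically legal

yes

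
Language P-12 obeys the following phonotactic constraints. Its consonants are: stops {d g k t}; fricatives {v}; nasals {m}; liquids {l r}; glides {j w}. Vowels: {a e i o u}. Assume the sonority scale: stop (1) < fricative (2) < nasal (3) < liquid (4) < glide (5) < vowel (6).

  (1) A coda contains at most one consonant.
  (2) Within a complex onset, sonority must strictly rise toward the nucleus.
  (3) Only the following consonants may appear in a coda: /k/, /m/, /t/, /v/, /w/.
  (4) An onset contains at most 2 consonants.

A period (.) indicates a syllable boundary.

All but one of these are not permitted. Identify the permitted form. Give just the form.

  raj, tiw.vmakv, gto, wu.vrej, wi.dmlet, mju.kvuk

mju.kvuk

raj — violates constraint 3: syllable 1 coda contains /j/, which is not a licensed coda consonant → not permitted
tiw.vmakv — violates constraint 1: syllable 2 coda /kv/ has 2 consonants (> 1) → not permitted
gto — violates constraint 2: syllable 1 onset /gt/: /g/ (stop, 1) → /t/ (stop, 1) does not rise → not permitted
wu.vrej — violates constraint 3: syllable 2 coda contains /j/, which is not a licensed coda consonant → not permitted
wi.dmlet — violates constraint 4: syllable 2 onset /dml/ has 3 consonants (> 2) → not permitted
mju.kvuk — σ1 onset /mj/ (3→5 rises), coda /∅/ ok; σ2 onset /kv/ (1→2 rises), coda /k/ ok → permitted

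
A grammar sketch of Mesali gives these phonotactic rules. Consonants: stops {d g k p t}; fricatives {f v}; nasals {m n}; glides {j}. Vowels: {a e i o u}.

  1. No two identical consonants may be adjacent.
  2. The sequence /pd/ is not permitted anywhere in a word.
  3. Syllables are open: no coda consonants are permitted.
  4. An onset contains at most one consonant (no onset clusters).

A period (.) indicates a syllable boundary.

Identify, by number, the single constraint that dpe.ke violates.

4

dpe.ke: syllable 1 onset /dp/ has 2 consonants (> 1).
This is a violation of constraint 4: "An onset contains at most one consonant (no onset clusters)."
The remaining constraints (1, 2, 3) are satisfied.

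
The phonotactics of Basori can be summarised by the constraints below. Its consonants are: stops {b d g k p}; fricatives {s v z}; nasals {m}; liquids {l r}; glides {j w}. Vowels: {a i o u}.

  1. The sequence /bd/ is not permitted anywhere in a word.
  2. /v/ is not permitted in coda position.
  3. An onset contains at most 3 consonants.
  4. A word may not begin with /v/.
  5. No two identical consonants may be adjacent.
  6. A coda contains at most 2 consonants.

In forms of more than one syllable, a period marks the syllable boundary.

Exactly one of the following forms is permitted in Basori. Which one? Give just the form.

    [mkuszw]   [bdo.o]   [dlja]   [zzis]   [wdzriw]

[dlja]

[mkuszw] — violates constraint 6: syllable 1 coda /szw/ has 3 consonants (> 2) → not permitted
[bdo.o] — violates constraint 1: contains banned sequence /bd/ → not permitted
[dlja] — σ1 onset /dlj/ (3C), coda /∅/ ok → permitted
[zzis] — violates constraint 5: adjacent identical consonants /zz/ → not permitted
[wdzriw] — violates constraint 3: syllable 1 onset /wdzr/ has 4 consonants (> 3) → not permitted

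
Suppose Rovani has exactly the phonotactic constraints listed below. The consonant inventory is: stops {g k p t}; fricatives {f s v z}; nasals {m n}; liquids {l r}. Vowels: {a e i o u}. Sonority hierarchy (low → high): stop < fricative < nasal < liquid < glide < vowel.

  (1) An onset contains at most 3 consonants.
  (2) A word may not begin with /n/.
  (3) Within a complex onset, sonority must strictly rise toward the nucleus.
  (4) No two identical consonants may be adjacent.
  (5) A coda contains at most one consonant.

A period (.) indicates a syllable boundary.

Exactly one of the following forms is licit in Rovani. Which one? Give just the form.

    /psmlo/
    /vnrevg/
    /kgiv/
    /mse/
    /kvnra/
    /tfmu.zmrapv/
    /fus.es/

/psmlo/ — violates constraint 1: syllable 1 onset /psml/ has 4 consonants (> 3) → illicit
/vnrevg/ — violates constraint 5: syllable 1 coda /vg/ has 2 consonants (> 1) → illicit
/kgiv/ — violates constraint 3: syllable 1 onset /kg/: /k/ (stop, 1) → /g/ (stop, 1) does not rise → illicit
/mse/ — violates constraint 3: syllable 1 onset /ms/: /m/ (nasal, 3) → /s/ (fricative, 2) does not rise → illicit
/kvnra/ — violates constraint 1: syllable 1 onset /kvnr/ has 4 consonants (> 3) → illicit
/tfmu.zmrapv/ — violates constraint 5: syllable 2 coda /pv/ has 2 consonants (> 1) → illicit
/fus.es/ — σ1 onset /f/, coda /s/ ok; σ2 onset /∅/, coda /s/ ok → licit

/fus.es/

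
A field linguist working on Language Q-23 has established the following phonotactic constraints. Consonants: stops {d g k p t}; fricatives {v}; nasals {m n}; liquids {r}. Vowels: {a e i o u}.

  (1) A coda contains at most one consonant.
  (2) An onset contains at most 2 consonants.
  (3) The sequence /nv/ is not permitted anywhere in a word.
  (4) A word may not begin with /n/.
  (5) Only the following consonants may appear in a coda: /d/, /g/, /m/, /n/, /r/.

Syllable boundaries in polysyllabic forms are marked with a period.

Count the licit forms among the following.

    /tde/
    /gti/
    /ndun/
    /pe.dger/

3

/tde/ — σ1 onset /td/ (2C), coda /∅/ ok → licit
/gti/ — σ1 onset /gt/ (2C), coda /∅/ ok → licit
/ndun/ — violates constraint 4: word begins with /n/ → illicit
/pe.dger/ — σ1 onset /p/, coda /∅/ ok; σ2 onset /dg/ (2C), coda /r/ ok → licit
Licit: /tde/, /gti/, /pe.dger/ → 3.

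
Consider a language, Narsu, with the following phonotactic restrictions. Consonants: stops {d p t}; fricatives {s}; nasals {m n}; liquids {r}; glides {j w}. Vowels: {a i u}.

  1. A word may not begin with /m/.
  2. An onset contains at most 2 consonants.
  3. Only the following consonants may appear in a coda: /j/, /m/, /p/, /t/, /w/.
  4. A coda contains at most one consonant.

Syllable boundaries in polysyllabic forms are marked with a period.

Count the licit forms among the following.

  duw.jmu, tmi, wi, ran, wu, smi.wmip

5

duw.jmu — σ1 onset /d/, coda /w/ ok; σ2 onset /jm/ (2C), coda /∅/ ok → licit
tmi — σ1 onset /tm/ (2C), coda /∅/ ok → licit
wi — σ1 onset /w/, coda /∅/ ok → licit
ran — violates constraint 3: syllable 1 coda contains /n/, which is not a licensed coda consonant → illicit
wu — σ1 onset /w/, coda /∅/ ok → licit
smi.wmip — σ1 onset /sm/ (2C), coda /∅/ ok; σ2 onset /wm/ (2C), coda /p/ ok → licit
Licit: duw.jmu, tmi, wi, wu, smi.wmip → 5.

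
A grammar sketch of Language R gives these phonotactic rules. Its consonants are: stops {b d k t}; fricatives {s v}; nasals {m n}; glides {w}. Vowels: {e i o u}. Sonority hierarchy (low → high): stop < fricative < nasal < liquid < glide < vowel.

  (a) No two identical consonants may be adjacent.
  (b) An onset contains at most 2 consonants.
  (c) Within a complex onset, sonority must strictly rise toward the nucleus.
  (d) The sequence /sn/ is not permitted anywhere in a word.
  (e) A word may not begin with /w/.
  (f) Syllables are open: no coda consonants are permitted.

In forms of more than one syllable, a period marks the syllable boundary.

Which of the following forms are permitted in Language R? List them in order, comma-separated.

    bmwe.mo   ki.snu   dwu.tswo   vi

bmwe.mo — violates constraint (b): syllable 1 onset /bmw/ has 3 consonants (> 2) → not permitted
ki.snu — violates constraint (d): contains banned sequence /sn/ → not permitted
dwu.tswo — violates constraint (b): syllable 2 onset /tsw/ has 3 consonants (> 2) → not permitted
vi — σ1 onset /v/, coda /∅/ ok → permitted

vi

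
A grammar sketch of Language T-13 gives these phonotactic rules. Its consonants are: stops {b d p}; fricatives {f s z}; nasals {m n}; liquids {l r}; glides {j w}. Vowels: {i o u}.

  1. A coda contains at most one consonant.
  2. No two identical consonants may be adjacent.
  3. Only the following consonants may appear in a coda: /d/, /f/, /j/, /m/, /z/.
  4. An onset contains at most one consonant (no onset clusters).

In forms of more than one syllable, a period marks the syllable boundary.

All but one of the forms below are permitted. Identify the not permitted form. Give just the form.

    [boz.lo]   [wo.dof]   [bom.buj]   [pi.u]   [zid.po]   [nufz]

[nufz]

[boz.lo] — σ1 onset /b/, coda /z/ ok; σ2 onset /l/, coda /∅/ ok → permitted
[wo.dof] — σ1 onset /w/, coda /∅/ ok; σ2 onset /d/, coda /f/ ok → permitted
[bom.buj] — σ1 onset /b/, coda /m/ ok; σ2 onset /b/, coda /j/ ok → permitted
[pi.u] — σ1 onset /p/, coda /∅/ ok; σ2 onset /∅/, coda /∅/ ok → permitted
[zid.po] — σ1 onset /z/, coda /d/ ok; σ2 onset /p/, coda /∅/ ok → permitted
[nufz] — violates constraint 1: syllable 1 coda /fz/ has 2 consonants (> 1) → not permitted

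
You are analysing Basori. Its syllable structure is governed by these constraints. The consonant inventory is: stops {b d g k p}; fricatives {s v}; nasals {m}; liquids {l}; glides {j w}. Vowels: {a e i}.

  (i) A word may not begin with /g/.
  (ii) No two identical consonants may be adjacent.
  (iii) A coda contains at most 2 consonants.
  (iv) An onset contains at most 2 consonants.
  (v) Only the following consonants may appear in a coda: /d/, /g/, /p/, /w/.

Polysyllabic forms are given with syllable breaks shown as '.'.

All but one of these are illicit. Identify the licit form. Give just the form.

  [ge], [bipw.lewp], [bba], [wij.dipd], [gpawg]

[bipw.lewp]

[ge] — violates constraint (i): word begins with /g/ → illicit
[bipw.lewp] — σ1 onset /b/, coda /pw/ (2C) ok; σ2 onset /l/, coda /wp/ (2C) ok → licit
[bba] — violates constraint (ii): adjacent identical consonants /bb/ → illicit
[wij.dipd] — violates constraint (v): syllable 1 coda contains /j/, which is not a licensed coda consonant → illicit
[gpawg] — violates constraint (i): word begins with /g/ → illicit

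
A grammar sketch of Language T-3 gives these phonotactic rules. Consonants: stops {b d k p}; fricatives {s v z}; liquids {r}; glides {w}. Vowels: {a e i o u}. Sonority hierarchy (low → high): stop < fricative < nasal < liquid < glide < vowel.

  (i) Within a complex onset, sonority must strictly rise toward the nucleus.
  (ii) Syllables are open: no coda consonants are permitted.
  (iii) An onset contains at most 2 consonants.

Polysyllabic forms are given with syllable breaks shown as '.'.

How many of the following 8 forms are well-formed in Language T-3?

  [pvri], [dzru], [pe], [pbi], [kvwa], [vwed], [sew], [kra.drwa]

[pvri] — violates constraint (iii): syllable 1 onset /pvr/ has 3 consonants (> 2) → ill-formed
[dzru] — violates constraint (iii): syllable 1 onset /dzr/ has 3 consonants (> 2) → ill-formed
[pe] — σ1 onset /p/, coda /∅/ ok → well-formed
[pbi] — violates constraint (i): syllable 1 onset /pb/: /p/ (stop, 1) → /b/ (stop, 1) does not rise → ill-formed
[kvwa] — violates constraint (iii): syllable 1 onset /kvw/ has 3 consonants (> 2) → ill-formed
[vwed] — violates constraint (ii): syllable 1 coda /d/ has 1 consonant (> 0) → ill-formed
[sew] — violates constraint (ii): syllable 1 coda /w/ has 1 consonant (> 0) → ill-formed
[kra.drwa] — violates constraint (iii): syllable 2 onset /drw/ has 3 consonants (> 2) → ill-formed
Well-formed: [pe] → 1.

1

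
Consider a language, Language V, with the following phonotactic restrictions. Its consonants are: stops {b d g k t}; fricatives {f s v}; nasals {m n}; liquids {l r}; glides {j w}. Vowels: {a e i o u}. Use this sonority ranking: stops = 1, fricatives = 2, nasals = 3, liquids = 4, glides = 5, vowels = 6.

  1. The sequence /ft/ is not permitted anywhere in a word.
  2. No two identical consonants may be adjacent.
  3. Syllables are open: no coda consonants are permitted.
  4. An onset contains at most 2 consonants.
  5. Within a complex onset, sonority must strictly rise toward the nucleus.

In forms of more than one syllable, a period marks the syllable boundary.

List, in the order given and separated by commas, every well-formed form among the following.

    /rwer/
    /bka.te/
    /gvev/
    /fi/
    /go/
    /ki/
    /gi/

/rwer/ — violates constraint 3: syllable 1 coda /r/ has 1 consonant (> 0) → ill-formed
/bka.te/ — violates constraint 5: syllable 1 onset /bk/: /b/ (stop, 1) → /k/ (stop, 1) does not rise → ill-formed
/gvev/ — violates constraint 3: syllable 1 coda /v/ has 1 consonant (> 0) → ill-formed
/fi/ — σ1 onset /f/, coda /∅/ ok → well-formed
/go/ — σ1 onset /g/, coda /∅/ ok → well-formed
/ki/ — σ1 onset /k/, coda /∅/ ok → well-formed
/gi/ — σ1 onset /g/, coda /∅/ ok → well-formed

/fi/, /go/, /ki/, /gi/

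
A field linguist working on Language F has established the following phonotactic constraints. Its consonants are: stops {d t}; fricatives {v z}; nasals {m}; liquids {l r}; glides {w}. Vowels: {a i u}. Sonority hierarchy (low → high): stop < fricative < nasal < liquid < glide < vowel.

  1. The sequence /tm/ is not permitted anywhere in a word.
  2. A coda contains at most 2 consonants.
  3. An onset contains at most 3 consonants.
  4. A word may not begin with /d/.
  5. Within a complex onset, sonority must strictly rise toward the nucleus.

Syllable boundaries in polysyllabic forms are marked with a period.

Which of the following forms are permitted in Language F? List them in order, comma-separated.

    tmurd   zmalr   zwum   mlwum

zmalr, zwum, mlwum

tmurd — violates constraint 1: contains banned sequence /tm/ → not permitted
zmalr — σ1 onset /zm/ (2→3 rises), coda /lr/ (2C) ok → permitted
zwum — σ1 onset /zw/ (2→5 rises), coda /m/ ok → permitted
mlwum — σ1 onset /mlw/ (3→4→5 rises), coda /m/ ok → permitted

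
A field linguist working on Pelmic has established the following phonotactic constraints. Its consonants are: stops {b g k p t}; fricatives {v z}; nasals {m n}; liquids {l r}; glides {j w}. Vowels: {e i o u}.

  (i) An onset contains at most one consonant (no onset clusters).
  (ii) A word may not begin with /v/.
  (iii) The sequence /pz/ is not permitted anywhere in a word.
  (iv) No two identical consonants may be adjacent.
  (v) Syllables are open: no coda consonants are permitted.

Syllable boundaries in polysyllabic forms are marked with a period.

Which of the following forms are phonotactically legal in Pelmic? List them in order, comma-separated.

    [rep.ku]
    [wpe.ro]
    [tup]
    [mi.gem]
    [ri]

[ri]

[rep.ku] — violates constraint (v): syllable 1 coda /p/ has 1 consonant (> 0) → phonotactically illegal
[wpe.ro] — violates constraint (i): syllable 1 onset /wp/ has 2 consonants (> 1) → phonotactically illegal
[tup] — violates constraint (v): syllable 1 coda /p/ has 1 consonant (> 0) → phonotactically illegal
[mi.gem] — violates constraint (v): syllable 2 coda /m/ has 1 consonant (> 0) → phonotactically illegal
[ri] — σ1 onset /r/, coda /∅/ ok → phonotactically legal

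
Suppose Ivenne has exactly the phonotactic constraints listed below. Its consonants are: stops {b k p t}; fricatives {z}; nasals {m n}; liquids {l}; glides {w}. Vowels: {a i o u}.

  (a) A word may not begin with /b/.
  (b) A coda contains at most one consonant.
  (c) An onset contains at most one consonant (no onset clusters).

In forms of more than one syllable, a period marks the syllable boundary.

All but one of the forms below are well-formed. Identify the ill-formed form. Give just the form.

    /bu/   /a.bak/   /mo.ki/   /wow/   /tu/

/bu/ — violates constraint (a): word begins with /b/ → ill-formed
/a.bak/ — σ1 onset /∅/, coda /∅/ ok; σ2 onset /b/, coda /k/ ok → well-formed
/mo.ki/ — σ1 onset /m/, coda /∅/ ok; σ2 onset /k/, coda /∅/ ok → well-formed
/wow/ — σ1 onset /w/, coda /w/ ok → well-formed
/tu/ — σ1 onset /t/, coda /∅/ ok → well-formed

/bu/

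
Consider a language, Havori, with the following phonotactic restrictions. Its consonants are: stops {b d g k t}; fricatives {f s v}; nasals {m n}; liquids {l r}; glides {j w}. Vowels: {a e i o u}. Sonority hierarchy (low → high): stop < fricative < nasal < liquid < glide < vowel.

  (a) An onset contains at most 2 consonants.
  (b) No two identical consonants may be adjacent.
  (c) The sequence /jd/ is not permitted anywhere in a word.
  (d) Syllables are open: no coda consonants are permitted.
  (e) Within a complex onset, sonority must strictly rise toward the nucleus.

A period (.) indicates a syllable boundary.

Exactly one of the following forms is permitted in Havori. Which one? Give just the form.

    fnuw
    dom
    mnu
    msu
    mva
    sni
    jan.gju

fnuw — violates constraint (d): syllable 1 coda /w/ has 1 consonant (> 0) → not permitted
dom — violates constraint (d): syllable 1 coda /m/ has 1 consonant (> 0) → not permitted
mnu — violates constraint (e): syllable 1 onset /mn/: /m/ (nasal, 3) → /n/ (nasal, 3) does not rise → not permitted
msu — violates constraint (e): syllable 1 onset /ms/: /m/ (nasal, 3) → /s/ (fricative, 2) does not rise → not permitted
mva — violates constraint (e): syllable 1 onset /mv/: /m/ (nasal, 3) → /v/ (fricative, 2) does not rise → not permitted
sni — σ1 onset /sn/ (2→3 rises), coda /∅/ ok → permitted
jan.gju — violates constraint (d): syllable 1 coda /n/ has 1 consonant (> 0) → not permitted

sni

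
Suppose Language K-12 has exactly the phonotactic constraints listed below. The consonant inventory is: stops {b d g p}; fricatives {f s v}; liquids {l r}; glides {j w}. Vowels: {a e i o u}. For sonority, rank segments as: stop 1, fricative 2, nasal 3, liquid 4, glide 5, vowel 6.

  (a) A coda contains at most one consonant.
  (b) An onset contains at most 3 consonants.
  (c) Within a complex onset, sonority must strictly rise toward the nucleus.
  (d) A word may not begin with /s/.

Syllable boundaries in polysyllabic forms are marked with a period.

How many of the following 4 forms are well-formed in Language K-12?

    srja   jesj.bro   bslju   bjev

1

srja — violates constraint (d): word begins with /s/ → ill-formed
jesj.bro — violates constraint (a): syllable 1 coda /sj/ has 2 consonants (> 1) → ill-formed
bslju — violates constraint (b): syllable 1 onset /bslj/ has 4 consonants (> 3) → ill-formed
bjev — σ1 onset /bj/ (1→5 rises), coda /v/ ok → well-formed
Well-formed: bjev → 1.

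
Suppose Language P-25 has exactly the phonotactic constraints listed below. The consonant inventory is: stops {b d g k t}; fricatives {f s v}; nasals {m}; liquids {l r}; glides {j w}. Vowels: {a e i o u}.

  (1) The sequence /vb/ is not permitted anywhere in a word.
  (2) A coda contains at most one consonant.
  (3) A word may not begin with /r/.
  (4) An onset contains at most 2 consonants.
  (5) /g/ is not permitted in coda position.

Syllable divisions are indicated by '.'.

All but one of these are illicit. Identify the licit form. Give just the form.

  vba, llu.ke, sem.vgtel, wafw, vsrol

llu.ke

vba — violates constraint 1: contains banned sequence /vb/ → illicit
llu.ke — σ1 onset /ll/ (2C), coda /∅/ ok; σ2 onset /k/, coda /∅/ ok → licit
sem.vgtel — violates constraint 4: syllable 2 onset /vgt/ has 3 consonants (> 2) → illicit
wafw — violates constraint 2: syllable 1 coda /fw/ has 2 consonants (> 1) → illicit
vsrol — violates constraint 4: syllable 1 onset /vsr/ has 3 consonants (> 2) → illicit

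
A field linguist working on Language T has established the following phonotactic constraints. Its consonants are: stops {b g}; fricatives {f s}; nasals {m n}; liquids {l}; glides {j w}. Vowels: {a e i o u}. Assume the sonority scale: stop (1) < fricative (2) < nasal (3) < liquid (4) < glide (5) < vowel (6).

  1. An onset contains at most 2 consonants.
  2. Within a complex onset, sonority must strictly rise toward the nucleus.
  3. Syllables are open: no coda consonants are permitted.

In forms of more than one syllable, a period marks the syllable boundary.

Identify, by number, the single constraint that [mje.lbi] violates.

2

[mje.lbi]: syllable 2 onset /lb/: /l/ (liquid, 4) → /b/ (stop, 1) does not rise.
This is a violation of constraint 2: "Within a complex onset, sonority must strictly rise toward the nucleus."
The remaining constraints (1, 3) are satisfied.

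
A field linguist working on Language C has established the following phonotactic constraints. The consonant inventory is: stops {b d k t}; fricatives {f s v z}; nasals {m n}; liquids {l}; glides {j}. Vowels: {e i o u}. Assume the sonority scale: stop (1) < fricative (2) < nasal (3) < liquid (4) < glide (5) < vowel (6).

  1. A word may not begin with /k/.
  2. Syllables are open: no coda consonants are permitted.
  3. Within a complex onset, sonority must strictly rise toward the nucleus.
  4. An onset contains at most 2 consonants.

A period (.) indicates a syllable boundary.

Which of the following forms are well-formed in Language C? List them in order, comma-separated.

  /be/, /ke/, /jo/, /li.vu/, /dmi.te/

/be/, /jo/, /li.vu/, /dmi.te/

/be/ — σ1 onset /b/, coda /∅/ ok → well-formed
/ke/ — violates constraint 1: word begins with /k/ → ill-formed
/jo/ — σ1 onset /j/, coda /∅/ ok → well-formed
/li.vu/ — σ1 onset /l/, coda /∅/ ok; σ2 onset /v/, coda /∅/ ok → well-formed
/dmi.te/ — σ1 onset /dm/ (1→3 rises), coda /∅/ ok; σ2 onset /t/, coda /∅/ ok → well-formed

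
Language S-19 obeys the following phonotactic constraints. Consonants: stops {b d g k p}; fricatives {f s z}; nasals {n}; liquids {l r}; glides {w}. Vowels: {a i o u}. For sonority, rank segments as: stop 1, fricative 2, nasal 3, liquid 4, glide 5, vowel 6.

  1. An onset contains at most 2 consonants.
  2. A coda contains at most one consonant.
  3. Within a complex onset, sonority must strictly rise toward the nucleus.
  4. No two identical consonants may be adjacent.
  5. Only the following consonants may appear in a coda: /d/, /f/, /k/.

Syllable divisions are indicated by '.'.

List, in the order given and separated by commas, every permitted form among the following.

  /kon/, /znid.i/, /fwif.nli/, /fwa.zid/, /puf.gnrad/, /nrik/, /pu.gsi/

/znid.i/, /fwif.nli/, /fwa.zid/, /nrik/, /pu.gsi/

/kon/ — violates constraint 5: syllable 1 coda contains /n/, which is not a licensed coda consonant → not permitted
/znid.i/ — σ1 onset /zn/ (2→3 rises), coda /d/ ok; σ2 onset /∅/, coda /∅/ ok → permitted
/fwif.nli/ — σ1 onset /fw/ (2→5 rises), coda /f/ ok; σ2 onset /nl/ (3→4 rises), coda /∅/ ok → permitted
/fwa.zid/ — σ1 onset /fw/ (2→5 rises), coda /∅/ ok; σ2 onset /z/, coda /d/ ok → permitted
/puf.gnrad/ — violates constraint 1: syllable 2 onset /gnr/ has 3 consonants (> 2) → not permitted
/nrik/ — σ1 onset /nr/ (3→4 rises), coda /k/ ok → permitted
/pu.gsi/ — σ1 onset /p/, coda /∅/ ok; σ2 onset /gs/ (1→2 rises), coda /∅/ ok → permitted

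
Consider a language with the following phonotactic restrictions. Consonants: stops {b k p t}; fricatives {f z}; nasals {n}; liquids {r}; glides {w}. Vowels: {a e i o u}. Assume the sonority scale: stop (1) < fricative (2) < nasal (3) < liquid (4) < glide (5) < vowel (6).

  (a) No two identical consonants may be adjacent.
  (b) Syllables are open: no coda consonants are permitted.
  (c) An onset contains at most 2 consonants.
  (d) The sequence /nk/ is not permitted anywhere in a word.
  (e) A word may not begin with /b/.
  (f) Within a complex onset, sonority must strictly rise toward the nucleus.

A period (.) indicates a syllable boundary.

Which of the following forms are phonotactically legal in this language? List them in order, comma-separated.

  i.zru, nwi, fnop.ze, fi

i.zru — σ1 onset /∅/, coda /∅/ ok; σ2 onset /zr/ (2→4 rises), coda /∅/ ok → phonotactically legal
nwi — σ1 onset /nw/ (3→5 rises), coda /∅/ ok → phonotactically legal
fnop.ze — violates constraint (b): syllable 1 coda /p/ has 1 consonant (> 0) → phonotactically illegal
fi — σ1 onset /f/, coda /∅/ ok → phonotactically legal

i.zru, nwi, fi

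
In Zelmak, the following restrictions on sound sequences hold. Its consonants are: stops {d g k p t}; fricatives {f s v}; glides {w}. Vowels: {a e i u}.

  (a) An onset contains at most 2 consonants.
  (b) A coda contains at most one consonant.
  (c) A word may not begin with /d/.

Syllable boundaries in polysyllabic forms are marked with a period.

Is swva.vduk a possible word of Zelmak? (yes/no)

no

swva.vduk — violates constraint (a): syllable 1 onset /swv/ has 3 consonants (> 2) → not permitted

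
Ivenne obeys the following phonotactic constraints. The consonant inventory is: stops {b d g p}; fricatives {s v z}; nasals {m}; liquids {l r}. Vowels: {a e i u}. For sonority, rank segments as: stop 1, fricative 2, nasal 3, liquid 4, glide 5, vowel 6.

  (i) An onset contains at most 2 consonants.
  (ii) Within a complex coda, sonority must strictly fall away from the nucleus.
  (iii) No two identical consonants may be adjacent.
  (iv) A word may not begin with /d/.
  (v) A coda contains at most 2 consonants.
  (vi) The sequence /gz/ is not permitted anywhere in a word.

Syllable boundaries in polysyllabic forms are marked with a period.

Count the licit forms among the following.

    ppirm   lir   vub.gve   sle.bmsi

ppirm — violates constraint (iii): adjacent identical consonants /pp/ → illicit
lir — σ1 onset /l/, coda /r/ ok → licit
vub.gve — σ1 onset /v/, coda /b/ ok; σ2 onset /gv/ (2C), coda /∅/ ok → licit
sle.bmsi — violates constraint (i): syllable 2 onset /bms/ has 3 consonants (> 2) → illicit
Licit: lir, vub.gve → 2.

2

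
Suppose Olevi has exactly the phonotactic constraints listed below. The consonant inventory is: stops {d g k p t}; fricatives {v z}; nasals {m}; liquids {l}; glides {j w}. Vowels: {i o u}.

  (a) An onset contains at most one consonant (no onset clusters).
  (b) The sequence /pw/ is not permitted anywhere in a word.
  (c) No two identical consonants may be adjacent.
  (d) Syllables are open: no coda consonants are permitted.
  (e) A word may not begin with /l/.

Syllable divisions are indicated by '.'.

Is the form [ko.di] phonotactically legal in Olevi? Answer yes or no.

yes

[ko.di] — σ1 onset /k/, coda /∅/ ok; σ2 onset /d/, coda /∅/ ok → phonotactically legal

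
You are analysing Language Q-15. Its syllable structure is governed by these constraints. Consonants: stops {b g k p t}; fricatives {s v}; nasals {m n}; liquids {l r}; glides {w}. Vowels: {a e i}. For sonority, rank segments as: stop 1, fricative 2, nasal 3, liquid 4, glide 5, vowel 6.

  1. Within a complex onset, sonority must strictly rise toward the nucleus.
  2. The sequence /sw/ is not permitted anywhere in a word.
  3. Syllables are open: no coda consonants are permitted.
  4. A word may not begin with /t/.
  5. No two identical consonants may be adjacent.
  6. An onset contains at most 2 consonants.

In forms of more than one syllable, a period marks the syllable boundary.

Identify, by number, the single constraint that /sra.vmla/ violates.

6

/sra.vmla/: syllable 2 onset /vml/ has 3 consonants (> 2).
This is a violation of constraint 6: "An onset contains at most 2 consonants."
The remaining constraints (1, 2, 3, 4, 5) are satisfied.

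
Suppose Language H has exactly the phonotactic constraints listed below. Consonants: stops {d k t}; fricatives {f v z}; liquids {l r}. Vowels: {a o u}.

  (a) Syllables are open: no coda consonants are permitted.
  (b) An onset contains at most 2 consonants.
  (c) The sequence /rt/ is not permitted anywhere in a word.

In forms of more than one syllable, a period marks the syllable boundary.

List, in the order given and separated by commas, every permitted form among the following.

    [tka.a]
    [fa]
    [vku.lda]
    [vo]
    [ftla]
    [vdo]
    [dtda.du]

[tka.a] — σ1 onset /tk/ (2C), coda /∅/ ok; σ2 onset /∅/, coda /∅/ ok → permitted
[fa] — σ1 onset /f/, coda /∅/ ok → permitted
[vku.lda] — σ1 onset /vk/ (2C), coda /∅/ ok; σ2 onset /ld/ (2C), coda /∅/ ok → permitted
[vo] — σ1 onset /v/, coda /∅/ ok → permitted
[ftla] — violates constraint (b): syllable 1 onset /ftl/ has 3 consonants (> 2) → not permitted
[vdo] — σ1 onset /vd/ (2C), coda /∅/ ok → permitted
[dtda.du] — violates constraint (b): syllable 1 onset /dtd/ has 3 consonants (> 2) → not permitted

[tka.a], [fa], [vku.lda], [vo], [vdo]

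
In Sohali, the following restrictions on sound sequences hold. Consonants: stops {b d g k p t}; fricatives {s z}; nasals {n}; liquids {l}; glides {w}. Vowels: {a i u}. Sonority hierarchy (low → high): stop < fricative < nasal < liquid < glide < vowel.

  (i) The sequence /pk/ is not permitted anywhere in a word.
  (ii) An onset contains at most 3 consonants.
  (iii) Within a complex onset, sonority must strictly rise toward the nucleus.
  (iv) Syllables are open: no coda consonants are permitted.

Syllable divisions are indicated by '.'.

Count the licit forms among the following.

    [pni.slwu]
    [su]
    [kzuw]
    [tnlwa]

2

[pni.slwu] — σ1 onset /pn/ (1→3 rises), coda /∅/ ok; σ2 onset /slw/ (2→4→5 rises), coda /∅/ ok → licit
[su] — σ1 onset /s/, coda /∅/ ok → licit
[kzuw] — violates constraint (iv): syllable 1 coda /w/ has 1 consonant (> 0) → illicit
[tnlwa] — violates constraint (ii): syllable 1 onset /tnlw/ has 4 consonants (> 3) → illicit
Licit: [pni.slwu], [su] → 2.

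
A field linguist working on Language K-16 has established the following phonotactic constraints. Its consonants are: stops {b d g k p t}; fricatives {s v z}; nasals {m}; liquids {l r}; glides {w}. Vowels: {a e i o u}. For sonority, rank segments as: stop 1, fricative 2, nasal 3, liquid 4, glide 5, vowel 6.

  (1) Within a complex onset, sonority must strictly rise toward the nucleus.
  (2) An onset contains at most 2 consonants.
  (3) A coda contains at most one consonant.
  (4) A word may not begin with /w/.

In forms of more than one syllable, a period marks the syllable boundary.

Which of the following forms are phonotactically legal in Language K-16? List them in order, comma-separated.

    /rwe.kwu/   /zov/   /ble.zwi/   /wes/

/rwe.kwu/, /zov/, /ble.zwi/

/rwe.kwu/ — σ1 onset /rw/ (4→5 rises), coda /∅/ ok; σ2 onset /kw/ (1→5 rises), coda /∅/ ok → phonotactically legal
/zov/ — σ1 onset /z/, coda /v/ ok → phonotactically legal
/ble.zwi/ — σ1 onset /bl/ (1→4 rises), coda /∅/ ok; σ2 onset /zw/ (2→5 rises), coda /∅/ ok → phonotactically legal
/wes/ — violates constraint 4: word begins with /w/ → phonotactically illegal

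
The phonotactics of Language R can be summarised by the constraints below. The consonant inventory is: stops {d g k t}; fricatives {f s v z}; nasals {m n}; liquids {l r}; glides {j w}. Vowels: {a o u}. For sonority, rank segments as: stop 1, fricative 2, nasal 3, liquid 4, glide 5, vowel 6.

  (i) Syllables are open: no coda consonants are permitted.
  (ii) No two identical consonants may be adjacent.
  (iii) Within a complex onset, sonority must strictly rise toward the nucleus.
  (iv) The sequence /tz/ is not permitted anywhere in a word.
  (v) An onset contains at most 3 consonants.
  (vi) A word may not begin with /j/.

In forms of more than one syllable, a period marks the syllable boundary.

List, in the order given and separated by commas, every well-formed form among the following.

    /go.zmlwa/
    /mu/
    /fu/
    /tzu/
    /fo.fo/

/go.zmlwa/ — violates constraint (v): syllable 2 onset /zmlw/ has 4 consonants (> 3) → ill-formed
/mu/ — σ1 onset /m/, coda /∅/ ok → well-formed
/fu/ — σ1 onset /f/, coda /∅/ ok → well-formed
/tzu/ — violates constraint (iv): contains banned sequence /tz/ → ill-formed
/fo.fo/ — σ1 onset /f/, coda /∅/ ok; σ2 onset /f/, coda /∅/ ok → well-formed

/mu/, /fu/, /fo.fo/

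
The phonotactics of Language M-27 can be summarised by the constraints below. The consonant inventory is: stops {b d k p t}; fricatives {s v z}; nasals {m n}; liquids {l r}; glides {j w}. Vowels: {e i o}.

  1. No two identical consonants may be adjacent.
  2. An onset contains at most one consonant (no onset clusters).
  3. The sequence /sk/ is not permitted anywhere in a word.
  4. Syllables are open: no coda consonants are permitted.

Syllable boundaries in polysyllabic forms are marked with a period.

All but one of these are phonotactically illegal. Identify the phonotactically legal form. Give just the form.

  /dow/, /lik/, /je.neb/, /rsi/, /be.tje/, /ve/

/ve/

/dow/ — violates constraint 4: syllable 1 coda /w/ has 1 consonant (> 0) → phonotactically illegal
/lik/ — violates constraint 4: syllable 1 coda /k/ has 1 consonant (> 0) → phonotactically illegal
/je.neb/ — violates constraint 4: syllable 2 coda /b/ has 1 consonant (> 0) → phonotactically illegal
/rsi/ — violates constraint 2: syllable 1 onset /rs/ has 2 consonants (> 1) → phonotactically illegal
/be.tje/ — violates constraint 2: syllable 2 onset /tj/ has 2 consonants (> 1) → phonotactically illegal
/ve/ — σ1 onset /v/, coda /∅/ ok → phonotactically legal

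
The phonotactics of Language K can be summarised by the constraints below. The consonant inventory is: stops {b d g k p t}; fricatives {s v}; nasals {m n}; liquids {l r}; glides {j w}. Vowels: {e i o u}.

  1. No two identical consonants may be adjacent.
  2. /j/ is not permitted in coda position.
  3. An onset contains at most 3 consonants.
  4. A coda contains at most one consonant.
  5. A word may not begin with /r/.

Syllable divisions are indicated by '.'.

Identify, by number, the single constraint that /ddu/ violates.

1

/ddu/: adjacent identical consonants /dd/.
This is a violation of constraint 1: "No two identical consonants may be adjacent."
The remaining constraints (2, 3, 4, 5) are satisfied.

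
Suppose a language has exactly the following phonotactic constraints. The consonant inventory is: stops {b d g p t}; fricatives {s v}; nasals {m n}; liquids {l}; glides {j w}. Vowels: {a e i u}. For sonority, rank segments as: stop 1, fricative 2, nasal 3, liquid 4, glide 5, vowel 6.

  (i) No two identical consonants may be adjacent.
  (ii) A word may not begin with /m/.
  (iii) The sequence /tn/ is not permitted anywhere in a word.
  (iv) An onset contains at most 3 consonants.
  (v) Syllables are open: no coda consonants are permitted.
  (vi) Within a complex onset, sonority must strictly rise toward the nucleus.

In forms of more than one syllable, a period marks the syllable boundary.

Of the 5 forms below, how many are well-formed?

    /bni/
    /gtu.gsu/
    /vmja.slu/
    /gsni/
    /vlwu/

4

/bni/ — σ1 onset /bn/ (1→3 rises), coda /∅/ ok → well-formed
/gtu.gsu/ — violates constraint (vi): syllable 1 onset /gt/: /g/ (stop, 1) → /t/ (stop, 1) does not rise → ill-formed
/vmja.slu/ — σ1 onset /vmj/ (2→3→5 rises), coda /∅/ ok; σ2 onset /sl/ (2→4 rises), coda /∅/ ok → well-formed
/gsni/ — σ1 onset /gsn/ (1→2→3 rises), coda /∅/ ok → well-formed
/vlwu/ — σ1 onset /vlw/ (2→4→5 rises), coda /∅/ ok → well-formed
Well-formed: /bni/, /vmja.slu/, /gsni/, /vlwu/ → 4.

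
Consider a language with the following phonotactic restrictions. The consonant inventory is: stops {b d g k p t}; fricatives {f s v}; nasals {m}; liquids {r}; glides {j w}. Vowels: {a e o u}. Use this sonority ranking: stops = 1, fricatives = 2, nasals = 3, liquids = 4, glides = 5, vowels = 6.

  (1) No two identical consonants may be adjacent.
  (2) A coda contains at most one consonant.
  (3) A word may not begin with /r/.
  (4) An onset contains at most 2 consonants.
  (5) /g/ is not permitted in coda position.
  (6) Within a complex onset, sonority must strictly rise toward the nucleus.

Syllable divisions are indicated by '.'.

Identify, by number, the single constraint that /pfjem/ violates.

4

/pfjem/: syllable 1 onset /pfj/ has 3 consonants (> 2).
This is a violation of constraint 4: "An onset contains at most 2 consonants."
The remaining constraints (1, 2, 3, 5, 6) are satisfied.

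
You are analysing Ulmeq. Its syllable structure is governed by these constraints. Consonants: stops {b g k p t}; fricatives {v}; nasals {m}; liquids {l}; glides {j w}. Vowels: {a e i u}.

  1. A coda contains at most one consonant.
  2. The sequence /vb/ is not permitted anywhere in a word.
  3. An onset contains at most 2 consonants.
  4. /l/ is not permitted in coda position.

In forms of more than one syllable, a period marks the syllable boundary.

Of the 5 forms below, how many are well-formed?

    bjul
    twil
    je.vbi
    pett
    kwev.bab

0

bjul — violates constraint 4: syllable 1 coda contains /l/ → ill-formed
twil — violates constraint 4: syllable 1 coda contains /l/ → ill-formed
je.vbi — violates constraint 2: contains banned sequence /vb/ → ill-formed
pett — violates constraint 1: syllable 1 coda /tt/ has 2 consonants (> 1) → ill-formed
kwev.bab — violates constraint 2: contains banned sequence /vb/ → ill-formed
No form is well-formed → 0.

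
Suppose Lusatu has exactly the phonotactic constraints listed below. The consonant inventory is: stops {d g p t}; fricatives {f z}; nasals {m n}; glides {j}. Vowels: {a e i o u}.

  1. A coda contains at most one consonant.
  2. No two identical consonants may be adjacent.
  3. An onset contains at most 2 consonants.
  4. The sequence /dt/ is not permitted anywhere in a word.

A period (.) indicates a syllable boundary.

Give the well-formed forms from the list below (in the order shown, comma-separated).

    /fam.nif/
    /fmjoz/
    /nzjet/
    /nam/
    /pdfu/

/fam.nif/ — σ1 onset /f/, coda /m/ ok; σ2 onset /n/, coda /f/ ok → well-formed
/fmjoz/ — violates constraint 3: syllable 1 onset /fmj/ has 3 consonants (> 2) → ill-formed
/nzjet/ — violates constraint 3: syllable 1 onset /nzj/ has 3 consonants (> 2) → ill-formed
/nam/ — σ1 onset /n/, coda /m/ ok → well-formed
/pdfu/ — violates constraint 3: syllable 1 onset /pdf/ has 3 consonants (> 2) → ill-formed

/fam.nif/, /nam/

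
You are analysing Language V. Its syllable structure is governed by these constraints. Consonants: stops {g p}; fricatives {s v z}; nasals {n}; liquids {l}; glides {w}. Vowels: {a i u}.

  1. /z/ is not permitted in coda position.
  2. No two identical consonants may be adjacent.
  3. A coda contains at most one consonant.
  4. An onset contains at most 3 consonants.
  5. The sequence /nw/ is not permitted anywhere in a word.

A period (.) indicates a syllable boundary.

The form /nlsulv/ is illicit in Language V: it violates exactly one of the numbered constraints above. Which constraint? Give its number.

3

/nlsulv/: syllable 1 coda /lv/ has 2 consonants (> 1).
This is a violation of constraint 3: "A coda contains at most one consonant."
The remaining constraints (1, 2, 4, 5) are satisfied.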